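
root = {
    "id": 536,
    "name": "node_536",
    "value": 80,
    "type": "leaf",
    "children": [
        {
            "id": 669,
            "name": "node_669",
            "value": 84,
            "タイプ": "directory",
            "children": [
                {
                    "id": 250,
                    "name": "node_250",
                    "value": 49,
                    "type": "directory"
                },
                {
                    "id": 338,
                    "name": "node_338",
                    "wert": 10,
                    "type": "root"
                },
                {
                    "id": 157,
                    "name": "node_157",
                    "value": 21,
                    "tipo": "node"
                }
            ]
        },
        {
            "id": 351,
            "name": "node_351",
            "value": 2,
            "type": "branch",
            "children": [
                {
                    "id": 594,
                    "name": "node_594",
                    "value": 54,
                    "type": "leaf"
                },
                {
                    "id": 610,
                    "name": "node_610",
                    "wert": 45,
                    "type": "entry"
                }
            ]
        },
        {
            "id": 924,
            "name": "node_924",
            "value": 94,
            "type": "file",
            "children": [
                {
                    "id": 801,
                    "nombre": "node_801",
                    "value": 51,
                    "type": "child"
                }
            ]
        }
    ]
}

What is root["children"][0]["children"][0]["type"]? "directory"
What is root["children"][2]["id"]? 924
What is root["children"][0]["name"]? "node_669"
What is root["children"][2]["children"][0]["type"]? "child"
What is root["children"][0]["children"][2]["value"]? 21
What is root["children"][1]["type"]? "branch"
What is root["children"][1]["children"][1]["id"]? 610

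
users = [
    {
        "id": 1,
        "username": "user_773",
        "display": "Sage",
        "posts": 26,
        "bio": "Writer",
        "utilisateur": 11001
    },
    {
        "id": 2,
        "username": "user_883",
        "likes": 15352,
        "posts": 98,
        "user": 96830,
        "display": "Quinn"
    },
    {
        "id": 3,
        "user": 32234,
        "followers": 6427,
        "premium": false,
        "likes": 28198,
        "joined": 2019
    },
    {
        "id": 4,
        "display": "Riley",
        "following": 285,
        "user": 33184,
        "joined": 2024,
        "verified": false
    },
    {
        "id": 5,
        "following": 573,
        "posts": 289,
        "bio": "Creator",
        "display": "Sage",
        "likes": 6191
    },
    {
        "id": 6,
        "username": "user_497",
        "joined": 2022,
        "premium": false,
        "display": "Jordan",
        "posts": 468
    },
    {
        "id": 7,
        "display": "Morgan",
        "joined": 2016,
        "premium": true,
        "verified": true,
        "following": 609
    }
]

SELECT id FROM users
[1, 2, 3, 4, 5, 6, 7]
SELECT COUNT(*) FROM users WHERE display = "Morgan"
1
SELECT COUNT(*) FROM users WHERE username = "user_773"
1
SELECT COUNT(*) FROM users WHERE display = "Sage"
2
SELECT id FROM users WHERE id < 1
[]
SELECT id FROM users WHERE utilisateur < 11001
[]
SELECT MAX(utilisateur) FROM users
11001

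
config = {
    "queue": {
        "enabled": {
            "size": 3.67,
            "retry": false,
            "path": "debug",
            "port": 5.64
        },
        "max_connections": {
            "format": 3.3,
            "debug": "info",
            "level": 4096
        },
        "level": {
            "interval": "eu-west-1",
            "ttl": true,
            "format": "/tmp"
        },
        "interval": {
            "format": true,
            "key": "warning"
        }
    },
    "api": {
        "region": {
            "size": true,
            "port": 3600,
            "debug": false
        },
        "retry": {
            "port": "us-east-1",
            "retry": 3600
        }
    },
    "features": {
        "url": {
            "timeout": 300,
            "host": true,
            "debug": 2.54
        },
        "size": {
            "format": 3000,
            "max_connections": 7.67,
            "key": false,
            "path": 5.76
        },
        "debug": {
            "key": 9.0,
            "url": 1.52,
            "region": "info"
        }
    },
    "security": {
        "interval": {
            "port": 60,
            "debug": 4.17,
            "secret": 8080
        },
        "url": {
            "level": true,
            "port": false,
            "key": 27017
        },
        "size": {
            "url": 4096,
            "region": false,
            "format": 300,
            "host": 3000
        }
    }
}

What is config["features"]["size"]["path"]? 5.76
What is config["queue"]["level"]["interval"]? "eu-west-1"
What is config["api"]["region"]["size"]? True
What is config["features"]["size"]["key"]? False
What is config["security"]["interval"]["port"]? 60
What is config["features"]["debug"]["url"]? 1.52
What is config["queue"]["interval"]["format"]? True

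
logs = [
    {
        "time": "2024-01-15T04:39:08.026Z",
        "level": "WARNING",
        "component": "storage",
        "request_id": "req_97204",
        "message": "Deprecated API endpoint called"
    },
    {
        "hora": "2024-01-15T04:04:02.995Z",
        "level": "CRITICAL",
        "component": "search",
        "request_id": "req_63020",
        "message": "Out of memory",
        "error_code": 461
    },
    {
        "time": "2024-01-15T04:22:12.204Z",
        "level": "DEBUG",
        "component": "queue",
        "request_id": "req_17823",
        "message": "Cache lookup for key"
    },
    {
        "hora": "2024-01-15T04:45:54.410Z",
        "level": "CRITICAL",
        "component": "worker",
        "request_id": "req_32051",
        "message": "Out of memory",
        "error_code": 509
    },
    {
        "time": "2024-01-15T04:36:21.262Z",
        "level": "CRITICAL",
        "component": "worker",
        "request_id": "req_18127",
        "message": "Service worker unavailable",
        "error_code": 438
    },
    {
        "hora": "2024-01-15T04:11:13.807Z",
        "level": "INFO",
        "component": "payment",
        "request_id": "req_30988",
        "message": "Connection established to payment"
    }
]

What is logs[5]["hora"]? "2024-01-15T04:11:13.807Z"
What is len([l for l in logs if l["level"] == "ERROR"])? 0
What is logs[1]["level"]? "CRITICAL"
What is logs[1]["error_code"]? 461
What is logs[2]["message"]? "Cache lookup for key"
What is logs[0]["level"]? "WARNING"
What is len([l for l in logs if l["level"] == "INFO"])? 1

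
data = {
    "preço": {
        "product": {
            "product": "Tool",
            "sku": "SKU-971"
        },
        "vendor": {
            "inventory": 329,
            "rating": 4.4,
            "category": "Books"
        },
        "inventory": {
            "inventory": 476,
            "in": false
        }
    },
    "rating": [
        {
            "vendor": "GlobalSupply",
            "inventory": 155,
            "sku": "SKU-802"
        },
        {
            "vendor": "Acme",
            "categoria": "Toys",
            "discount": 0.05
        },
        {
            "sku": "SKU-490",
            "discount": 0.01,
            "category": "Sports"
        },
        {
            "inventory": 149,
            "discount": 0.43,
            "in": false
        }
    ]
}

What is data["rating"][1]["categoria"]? "Toys"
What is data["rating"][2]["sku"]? "SKU-490"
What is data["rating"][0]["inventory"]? 155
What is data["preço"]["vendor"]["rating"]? 4.4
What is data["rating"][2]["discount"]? 0.01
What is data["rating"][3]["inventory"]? 149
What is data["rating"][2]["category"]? "Sports"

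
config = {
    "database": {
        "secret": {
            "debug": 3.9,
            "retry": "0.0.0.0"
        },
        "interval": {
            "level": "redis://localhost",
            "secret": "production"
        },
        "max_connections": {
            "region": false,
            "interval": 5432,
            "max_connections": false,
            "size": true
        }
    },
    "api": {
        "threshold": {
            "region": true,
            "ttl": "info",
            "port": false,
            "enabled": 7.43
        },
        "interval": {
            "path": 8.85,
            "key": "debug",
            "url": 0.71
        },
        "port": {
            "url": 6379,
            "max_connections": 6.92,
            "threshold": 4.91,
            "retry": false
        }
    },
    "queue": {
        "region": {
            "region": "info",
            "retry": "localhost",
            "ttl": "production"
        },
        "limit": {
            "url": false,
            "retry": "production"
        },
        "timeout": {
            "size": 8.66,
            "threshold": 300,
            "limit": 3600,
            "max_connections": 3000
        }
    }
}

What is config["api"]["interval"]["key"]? "debug"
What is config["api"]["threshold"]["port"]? False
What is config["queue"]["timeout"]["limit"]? 3600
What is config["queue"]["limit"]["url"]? False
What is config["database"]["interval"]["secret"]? "production"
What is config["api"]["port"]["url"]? 6379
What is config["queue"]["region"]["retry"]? "localhost"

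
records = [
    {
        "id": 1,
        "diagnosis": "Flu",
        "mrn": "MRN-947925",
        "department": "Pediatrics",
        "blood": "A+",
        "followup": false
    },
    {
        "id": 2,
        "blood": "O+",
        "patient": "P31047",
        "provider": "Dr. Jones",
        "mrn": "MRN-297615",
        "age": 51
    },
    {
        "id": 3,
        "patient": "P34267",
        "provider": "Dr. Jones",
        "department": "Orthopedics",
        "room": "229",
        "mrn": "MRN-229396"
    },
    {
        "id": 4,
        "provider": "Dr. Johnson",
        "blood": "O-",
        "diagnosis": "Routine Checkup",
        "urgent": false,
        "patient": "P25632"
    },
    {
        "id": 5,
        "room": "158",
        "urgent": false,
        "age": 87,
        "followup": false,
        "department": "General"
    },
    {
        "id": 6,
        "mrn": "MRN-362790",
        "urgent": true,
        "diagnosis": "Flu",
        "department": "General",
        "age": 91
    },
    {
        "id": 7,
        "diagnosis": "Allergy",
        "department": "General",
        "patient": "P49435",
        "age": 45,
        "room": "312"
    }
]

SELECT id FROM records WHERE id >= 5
[5, 6, 7]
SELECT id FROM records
[1, 2, 3, 4, 5, 6, 7]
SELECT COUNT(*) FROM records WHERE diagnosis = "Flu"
2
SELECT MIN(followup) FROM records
False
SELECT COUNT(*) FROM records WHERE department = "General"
3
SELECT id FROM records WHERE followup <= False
[1, 5]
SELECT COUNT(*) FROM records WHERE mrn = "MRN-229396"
1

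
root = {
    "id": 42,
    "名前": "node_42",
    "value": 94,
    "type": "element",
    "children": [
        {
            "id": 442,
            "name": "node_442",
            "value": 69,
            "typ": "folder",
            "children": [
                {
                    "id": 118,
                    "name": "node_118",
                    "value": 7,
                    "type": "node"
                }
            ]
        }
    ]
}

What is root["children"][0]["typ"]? "folder"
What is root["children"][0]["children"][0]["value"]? 7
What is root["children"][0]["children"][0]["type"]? "node"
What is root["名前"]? "node_42"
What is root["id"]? 42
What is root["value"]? 94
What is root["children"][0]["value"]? 69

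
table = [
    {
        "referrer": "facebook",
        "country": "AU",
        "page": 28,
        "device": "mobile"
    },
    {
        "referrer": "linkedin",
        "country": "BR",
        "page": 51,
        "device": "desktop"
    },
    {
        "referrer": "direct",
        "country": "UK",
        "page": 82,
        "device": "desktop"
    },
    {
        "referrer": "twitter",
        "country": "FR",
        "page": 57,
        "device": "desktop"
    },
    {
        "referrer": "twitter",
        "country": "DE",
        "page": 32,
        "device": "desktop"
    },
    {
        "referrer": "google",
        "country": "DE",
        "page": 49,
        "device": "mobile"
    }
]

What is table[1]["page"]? 51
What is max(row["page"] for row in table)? 82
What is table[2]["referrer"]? "direct"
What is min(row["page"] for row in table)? 28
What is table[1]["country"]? "BR"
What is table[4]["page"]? 32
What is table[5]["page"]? 49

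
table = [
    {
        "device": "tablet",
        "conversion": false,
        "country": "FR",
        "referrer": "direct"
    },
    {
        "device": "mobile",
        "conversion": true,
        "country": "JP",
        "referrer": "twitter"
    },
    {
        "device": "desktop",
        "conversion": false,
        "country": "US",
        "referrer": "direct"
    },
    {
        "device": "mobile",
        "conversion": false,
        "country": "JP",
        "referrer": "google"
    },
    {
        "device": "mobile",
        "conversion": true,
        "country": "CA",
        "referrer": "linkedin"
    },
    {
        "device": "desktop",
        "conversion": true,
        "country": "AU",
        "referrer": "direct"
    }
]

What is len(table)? 6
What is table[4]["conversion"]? True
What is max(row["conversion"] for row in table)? True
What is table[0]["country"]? "FR"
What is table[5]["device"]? "desktop"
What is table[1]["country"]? "JP"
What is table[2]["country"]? "US"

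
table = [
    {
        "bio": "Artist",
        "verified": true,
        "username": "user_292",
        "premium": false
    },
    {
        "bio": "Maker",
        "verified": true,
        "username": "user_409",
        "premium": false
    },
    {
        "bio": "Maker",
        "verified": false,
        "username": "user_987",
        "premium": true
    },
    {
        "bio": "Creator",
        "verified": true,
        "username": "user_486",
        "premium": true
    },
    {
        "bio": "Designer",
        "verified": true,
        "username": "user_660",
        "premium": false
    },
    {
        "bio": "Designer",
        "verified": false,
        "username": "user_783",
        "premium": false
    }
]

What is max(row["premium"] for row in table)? True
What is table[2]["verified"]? False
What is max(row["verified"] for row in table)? True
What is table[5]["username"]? "user_783"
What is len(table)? 6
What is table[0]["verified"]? True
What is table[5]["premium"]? False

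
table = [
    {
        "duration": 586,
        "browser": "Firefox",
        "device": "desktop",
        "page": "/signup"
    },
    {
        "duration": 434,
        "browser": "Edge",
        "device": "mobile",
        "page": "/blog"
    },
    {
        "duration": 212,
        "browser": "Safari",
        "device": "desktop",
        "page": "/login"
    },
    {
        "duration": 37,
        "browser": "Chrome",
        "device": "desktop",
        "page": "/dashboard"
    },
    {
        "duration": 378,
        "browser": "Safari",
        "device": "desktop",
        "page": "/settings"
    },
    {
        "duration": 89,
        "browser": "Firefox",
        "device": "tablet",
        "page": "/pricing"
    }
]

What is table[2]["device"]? "desktop"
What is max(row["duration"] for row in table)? 586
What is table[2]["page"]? "/login"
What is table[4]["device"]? "desktop"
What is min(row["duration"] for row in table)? 37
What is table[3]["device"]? "desktop"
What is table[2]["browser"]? "Safari"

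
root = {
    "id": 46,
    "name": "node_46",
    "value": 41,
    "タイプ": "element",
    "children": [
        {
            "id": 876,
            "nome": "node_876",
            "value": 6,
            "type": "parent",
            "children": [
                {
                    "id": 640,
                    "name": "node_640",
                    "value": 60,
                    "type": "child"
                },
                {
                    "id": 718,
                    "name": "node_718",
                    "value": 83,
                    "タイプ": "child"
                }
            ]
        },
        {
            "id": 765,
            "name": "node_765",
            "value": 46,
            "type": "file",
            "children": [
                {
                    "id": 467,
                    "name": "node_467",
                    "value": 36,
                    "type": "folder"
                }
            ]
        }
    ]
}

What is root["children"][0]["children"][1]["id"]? 718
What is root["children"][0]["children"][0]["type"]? "child"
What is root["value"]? 41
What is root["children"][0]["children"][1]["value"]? 83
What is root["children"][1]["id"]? 765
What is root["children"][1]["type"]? "file"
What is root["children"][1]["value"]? 46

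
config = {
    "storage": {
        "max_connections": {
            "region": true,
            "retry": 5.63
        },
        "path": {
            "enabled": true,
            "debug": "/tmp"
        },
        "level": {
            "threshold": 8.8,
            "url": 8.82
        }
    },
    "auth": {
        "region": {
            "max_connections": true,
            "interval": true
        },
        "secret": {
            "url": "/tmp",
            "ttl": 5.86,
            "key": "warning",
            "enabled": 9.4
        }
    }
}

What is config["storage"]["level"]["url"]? 8.82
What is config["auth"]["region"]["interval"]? True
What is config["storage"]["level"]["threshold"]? 8.8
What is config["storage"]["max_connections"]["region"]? True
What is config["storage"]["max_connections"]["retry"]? 5.63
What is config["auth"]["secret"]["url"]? "/tmp"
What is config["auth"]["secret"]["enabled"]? 9.4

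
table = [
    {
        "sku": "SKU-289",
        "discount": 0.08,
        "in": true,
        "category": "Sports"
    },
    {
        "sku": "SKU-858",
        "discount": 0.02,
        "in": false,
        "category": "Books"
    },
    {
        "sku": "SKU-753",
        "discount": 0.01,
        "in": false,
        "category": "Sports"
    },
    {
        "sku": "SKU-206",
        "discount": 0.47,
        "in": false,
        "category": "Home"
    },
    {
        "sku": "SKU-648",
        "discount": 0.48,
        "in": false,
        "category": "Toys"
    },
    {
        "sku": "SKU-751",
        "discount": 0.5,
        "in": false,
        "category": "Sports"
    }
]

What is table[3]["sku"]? "SKU-206"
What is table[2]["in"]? False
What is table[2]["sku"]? "SKU-753"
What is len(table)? 6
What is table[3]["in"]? False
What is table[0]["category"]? "Sports"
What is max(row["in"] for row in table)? True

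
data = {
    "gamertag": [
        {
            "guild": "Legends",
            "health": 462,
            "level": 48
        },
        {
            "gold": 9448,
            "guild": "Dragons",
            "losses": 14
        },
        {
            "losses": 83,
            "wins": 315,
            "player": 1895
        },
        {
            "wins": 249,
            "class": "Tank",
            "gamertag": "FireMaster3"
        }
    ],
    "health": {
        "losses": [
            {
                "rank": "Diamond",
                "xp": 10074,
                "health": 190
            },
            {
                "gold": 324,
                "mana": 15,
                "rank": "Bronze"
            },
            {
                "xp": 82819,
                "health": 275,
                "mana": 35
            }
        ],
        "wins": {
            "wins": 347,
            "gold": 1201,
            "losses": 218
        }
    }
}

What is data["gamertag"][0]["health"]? 462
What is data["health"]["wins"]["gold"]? 1201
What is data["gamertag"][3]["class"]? "Tank"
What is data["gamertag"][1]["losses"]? 14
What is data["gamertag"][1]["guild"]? "Dragons"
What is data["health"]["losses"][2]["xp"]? 82819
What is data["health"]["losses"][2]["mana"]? 35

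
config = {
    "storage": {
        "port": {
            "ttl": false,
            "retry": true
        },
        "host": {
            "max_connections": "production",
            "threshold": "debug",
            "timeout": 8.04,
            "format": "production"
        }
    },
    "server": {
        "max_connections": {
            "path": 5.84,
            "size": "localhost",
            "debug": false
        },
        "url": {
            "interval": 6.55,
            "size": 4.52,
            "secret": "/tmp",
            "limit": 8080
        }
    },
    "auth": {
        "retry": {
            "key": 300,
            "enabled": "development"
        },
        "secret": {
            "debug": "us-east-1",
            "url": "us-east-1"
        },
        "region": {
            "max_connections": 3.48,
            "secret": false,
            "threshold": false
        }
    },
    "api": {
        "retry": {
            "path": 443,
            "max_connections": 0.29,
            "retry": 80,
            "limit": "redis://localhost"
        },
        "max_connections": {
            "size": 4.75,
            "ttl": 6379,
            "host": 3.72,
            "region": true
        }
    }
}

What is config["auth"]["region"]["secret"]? False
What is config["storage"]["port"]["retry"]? True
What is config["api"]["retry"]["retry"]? 80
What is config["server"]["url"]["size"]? 4.52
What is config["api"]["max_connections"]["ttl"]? 6379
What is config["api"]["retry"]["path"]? 443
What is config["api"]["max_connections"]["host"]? 3.72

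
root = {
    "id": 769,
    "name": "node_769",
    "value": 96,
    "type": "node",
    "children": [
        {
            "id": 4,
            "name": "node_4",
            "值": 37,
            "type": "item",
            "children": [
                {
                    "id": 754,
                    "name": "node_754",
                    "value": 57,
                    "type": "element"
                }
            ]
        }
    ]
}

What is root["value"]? 96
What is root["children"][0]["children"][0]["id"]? 754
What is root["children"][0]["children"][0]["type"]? "element"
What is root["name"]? "node_769"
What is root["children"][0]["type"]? "item"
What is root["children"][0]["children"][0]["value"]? 57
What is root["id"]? 769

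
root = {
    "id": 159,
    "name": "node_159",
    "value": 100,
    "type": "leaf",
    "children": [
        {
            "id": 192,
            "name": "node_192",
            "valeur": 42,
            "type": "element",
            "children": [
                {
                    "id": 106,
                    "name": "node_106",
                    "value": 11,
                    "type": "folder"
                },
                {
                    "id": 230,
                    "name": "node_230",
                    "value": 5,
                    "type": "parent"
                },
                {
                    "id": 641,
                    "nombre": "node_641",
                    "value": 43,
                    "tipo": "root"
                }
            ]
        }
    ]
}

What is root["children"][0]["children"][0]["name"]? "node_106"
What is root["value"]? 100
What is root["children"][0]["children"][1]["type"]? "parent"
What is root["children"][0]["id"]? 192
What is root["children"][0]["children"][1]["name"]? "node_230"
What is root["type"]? "leaf"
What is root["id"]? 159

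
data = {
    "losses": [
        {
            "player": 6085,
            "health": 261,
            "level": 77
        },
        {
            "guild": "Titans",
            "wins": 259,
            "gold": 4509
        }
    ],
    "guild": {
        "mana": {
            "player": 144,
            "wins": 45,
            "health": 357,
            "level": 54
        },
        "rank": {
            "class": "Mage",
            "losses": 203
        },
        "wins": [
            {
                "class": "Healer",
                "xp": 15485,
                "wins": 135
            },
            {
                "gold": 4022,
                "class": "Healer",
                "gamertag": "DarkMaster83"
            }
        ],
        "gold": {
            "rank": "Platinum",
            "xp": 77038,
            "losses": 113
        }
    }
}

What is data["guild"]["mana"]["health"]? 357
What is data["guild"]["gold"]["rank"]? "Platinum"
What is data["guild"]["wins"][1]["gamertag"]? "DarkMaster83"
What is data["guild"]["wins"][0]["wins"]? 135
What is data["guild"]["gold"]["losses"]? 113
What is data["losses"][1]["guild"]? "Titans"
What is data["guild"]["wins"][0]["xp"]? 15485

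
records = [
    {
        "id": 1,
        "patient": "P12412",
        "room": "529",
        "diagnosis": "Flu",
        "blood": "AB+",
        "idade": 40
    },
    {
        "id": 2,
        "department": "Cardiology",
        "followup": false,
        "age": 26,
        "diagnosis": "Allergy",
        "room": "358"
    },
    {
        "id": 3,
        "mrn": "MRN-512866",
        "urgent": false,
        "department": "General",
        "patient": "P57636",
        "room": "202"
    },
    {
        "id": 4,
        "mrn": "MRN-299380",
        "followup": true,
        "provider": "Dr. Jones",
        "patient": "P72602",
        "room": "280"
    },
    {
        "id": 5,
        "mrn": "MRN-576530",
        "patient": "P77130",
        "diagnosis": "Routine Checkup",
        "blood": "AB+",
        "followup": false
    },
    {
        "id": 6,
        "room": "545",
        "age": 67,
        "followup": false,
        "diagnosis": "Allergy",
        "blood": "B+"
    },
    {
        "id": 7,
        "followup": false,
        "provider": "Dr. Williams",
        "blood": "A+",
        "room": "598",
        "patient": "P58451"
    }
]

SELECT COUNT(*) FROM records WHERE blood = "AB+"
2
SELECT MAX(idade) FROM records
40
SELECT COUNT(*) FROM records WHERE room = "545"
1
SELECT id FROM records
[1, 2, 3, 4, 5, 6, 7]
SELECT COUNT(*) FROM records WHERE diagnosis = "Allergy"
2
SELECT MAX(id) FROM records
7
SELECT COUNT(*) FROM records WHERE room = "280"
1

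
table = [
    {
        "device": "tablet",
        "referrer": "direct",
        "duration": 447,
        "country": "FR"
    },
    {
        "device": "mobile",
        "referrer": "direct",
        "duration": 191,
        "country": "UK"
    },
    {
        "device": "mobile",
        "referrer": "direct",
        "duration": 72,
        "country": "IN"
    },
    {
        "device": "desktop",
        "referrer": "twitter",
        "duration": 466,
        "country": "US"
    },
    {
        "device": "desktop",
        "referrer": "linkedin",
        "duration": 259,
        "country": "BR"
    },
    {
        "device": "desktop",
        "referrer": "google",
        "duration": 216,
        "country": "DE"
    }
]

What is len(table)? 6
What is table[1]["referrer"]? "direct"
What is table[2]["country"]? "IN"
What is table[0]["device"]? "tablet"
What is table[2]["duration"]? 72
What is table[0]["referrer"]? "direct"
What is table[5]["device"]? "desktop"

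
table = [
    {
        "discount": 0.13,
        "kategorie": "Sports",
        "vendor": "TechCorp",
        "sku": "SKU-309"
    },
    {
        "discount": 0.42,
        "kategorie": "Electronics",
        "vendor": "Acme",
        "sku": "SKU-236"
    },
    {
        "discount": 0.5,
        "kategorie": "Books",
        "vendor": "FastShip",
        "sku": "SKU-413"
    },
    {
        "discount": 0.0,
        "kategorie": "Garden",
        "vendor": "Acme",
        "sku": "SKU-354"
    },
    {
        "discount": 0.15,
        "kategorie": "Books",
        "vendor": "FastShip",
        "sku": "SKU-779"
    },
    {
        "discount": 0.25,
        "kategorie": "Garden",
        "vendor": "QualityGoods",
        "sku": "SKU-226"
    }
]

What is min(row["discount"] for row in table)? 0.0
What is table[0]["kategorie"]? "Sports"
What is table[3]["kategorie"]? "Garden"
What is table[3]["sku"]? "SKU-354"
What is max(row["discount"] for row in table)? 0.5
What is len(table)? 6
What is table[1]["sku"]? "SKU-236"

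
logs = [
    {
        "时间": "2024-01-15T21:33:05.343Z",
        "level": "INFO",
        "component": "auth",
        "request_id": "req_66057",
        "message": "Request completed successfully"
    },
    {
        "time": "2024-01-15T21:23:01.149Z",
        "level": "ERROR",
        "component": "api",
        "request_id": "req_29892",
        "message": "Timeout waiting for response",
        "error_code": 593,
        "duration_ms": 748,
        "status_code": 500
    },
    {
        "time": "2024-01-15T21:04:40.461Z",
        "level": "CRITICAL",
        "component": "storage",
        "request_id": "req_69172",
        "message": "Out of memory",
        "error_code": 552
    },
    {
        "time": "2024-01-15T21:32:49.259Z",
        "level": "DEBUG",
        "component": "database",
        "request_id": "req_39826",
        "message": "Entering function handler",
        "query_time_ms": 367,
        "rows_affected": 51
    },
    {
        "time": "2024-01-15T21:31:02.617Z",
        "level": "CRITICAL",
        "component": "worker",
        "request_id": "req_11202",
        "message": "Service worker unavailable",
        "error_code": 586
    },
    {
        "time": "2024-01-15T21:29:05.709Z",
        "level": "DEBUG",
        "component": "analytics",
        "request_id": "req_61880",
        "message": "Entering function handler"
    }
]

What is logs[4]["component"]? "worker"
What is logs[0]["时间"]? "2024-01-15T21:33:05.343Z"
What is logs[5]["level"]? "DEBUG"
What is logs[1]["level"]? "ERROR"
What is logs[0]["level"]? "INFO"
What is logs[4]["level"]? "CRITICAL"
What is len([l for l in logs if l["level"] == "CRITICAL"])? 2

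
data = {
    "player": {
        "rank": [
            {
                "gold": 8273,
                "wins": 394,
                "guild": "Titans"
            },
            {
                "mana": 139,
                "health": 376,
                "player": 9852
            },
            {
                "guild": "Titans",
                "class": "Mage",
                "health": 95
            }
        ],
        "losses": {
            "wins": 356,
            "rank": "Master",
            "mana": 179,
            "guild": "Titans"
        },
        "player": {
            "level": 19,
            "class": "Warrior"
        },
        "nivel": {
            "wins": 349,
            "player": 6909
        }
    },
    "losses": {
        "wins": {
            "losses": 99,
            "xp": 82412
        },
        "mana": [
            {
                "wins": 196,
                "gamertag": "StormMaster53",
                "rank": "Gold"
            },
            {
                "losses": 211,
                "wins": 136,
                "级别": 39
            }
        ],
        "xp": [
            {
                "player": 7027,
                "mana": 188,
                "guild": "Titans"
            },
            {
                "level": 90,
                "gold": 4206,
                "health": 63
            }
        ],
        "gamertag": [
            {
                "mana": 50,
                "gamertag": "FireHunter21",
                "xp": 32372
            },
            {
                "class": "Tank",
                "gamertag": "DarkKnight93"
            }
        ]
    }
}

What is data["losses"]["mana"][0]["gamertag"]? "StormMaster53"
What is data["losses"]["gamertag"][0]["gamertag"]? "FireHunter21"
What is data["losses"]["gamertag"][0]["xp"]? 32372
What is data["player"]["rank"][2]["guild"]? "Titans"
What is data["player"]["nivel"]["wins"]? 349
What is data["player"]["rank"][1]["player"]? 9852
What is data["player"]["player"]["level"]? 19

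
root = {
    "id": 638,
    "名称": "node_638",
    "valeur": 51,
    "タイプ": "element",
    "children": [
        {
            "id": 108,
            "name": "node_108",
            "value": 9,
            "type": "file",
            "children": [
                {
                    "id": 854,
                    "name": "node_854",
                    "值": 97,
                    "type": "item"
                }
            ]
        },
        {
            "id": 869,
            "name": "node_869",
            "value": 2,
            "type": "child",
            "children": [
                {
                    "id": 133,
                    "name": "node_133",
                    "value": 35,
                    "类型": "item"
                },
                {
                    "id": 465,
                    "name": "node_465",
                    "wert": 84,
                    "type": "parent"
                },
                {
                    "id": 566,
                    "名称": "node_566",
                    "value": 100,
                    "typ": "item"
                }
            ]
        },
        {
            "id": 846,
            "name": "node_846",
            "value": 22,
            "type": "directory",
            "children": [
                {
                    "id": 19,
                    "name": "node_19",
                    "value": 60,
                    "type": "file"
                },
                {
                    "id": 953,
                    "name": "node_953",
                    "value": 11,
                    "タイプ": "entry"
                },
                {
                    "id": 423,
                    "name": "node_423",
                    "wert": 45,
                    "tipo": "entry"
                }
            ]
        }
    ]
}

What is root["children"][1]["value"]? 2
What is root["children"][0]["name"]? "node_108"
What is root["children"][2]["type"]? "directory"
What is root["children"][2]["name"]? "node_846"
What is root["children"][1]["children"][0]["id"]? 133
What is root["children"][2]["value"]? 22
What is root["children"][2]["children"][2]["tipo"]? "entry"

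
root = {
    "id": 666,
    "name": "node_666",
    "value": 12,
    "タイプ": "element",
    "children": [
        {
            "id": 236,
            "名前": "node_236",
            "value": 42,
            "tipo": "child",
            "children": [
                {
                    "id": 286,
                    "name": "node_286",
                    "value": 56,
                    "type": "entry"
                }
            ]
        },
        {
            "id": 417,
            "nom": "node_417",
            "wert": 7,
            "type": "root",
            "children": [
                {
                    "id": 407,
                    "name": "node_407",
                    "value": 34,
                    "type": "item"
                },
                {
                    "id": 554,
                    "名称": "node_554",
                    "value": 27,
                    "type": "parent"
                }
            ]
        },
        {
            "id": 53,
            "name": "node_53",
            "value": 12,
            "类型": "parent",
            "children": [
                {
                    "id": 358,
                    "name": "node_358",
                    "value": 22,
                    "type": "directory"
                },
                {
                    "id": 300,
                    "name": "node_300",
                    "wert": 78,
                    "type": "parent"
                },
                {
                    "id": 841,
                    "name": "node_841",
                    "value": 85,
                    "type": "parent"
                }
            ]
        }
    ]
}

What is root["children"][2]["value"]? 12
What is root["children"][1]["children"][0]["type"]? "item"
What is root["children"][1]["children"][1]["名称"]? "node_554"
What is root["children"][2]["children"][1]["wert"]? 78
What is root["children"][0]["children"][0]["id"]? 286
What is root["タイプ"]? "element"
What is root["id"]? 666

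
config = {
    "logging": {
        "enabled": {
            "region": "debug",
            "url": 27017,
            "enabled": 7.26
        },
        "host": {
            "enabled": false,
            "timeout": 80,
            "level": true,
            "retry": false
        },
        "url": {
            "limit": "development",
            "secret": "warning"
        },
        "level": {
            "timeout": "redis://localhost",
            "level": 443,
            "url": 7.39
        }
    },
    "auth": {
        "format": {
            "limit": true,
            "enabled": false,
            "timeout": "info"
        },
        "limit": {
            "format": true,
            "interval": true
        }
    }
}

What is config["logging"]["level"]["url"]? 7.39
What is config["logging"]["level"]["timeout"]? "redis://localhost"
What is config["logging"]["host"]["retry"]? False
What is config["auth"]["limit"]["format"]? True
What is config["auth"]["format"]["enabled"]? False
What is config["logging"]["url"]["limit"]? "development"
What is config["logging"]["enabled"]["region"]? "debug"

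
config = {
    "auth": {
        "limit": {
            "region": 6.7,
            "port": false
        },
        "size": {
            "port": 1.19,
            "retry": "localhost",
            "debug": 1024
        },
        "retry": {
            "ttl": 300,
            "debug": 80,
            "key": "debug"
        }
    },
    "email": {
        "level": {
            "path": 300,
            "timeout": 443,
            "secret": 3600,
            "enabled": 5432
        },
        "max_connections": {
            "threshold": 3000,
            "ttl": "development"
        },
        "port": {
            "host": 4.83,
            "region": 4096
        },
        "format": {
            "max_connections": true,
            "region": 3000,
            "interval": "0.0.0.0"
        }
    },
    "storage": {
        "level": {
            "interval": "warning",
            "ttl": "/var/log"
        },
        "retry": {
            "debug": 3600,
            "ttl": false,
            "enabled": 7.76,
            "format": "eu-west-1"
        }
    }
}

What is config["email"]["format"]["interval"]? "0.0.0.0"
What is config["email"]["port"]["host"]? 4.83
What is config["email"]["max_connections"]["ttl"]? "development"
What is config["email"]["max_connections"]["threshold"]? 3000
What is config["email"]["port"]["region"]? 4096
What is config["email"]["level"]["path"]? 300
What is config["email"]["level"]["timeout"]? 443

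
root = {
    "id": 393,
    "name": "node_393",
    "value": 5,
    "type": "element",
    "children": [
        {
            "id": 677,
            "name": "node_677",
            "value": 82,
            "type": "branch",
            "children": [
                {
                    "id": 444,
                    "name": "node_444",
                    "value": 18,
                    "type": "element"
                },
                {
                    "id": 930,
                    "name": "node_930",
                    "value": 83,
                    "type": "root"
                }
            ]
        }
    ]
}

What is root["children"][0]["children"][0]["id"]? 444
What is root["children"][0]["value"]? 82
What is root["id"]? 393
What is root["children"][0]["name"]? "node_677"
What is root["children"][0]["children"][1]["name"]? "node_930"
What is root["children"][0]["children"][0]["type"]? "element"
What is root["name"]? "node_393"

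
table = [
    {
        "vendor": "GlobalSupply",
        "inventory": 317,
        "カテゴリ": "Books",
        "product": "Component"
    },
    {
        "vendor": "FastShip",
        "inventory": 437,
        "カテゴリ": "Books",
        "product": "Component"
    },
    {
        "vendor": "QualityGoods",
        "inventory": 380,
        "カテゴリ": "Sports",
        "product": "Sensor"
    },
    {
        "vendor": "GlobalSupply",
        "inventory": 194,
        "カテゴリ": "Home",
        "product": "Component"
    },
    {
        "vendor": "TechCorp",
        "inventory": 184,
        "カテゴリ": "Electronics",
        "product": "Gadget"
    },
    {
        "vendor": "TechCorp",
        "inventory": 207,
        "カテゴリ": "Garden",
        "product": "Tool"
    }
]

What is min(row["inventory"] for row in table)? 184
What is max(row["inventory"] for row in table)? 437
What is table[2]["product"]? "Sensor"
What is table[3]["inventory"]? 194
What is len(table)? 6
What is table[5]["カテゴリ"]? "Garden"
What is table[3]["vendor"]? "GlobalSupply"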